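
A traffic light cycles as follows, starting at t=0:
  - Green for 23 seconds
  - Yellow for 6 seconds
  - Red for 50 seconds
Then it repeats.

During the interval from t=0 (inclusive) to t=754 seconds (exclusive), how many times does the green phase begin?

Cycle = 23+6+50 = 79s
green phase starts at t = k*79 + 0 for k=0,1,2,...
Need k*79+0 < 754 → k < 9.544
k ∈ {0, ..., 9} → 10 starts

Answer: 10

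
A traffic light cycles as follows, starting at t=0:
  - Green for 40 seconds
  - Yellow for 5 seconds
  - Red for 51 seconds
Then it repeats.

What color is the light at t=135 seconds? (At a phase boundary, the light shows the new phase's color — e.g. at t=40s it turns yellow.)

Answer: green

Derivation:
Cycle length = 40 + 5 + 51 = 96s
t = 135, phase_t = 135 mod 96 = 39
39 < 40 (green end) → GREEN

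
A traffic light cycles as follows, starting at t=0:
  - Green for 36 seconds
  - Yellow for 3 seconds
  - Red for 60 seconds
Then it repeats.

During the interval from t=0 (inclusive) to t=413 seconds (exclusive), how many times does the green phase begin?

Answer: 5

Derivation:
Cycle = 36+3+60 = 99s
green phase starts at t = k*99 + 0 for k=0,1,2,...
Need k*99+0 < 413 → k < 4.172
k ∈ {0, ..., 4} → 5 starts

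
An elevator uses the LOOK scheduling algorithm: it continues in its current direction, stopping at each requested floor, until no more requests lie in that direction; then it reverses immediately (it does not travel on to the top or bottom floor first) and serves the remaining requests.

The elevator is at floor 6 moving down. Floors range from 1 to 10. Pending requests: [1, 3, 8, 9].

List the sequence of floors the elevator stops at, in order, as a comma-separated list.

Answer: 3, 1, 8, 9

Derivation:
Current: 6, moving DOWN
Serve below first (descending): [3, 1]
Then reverse, serve above (ascending): [8, 9]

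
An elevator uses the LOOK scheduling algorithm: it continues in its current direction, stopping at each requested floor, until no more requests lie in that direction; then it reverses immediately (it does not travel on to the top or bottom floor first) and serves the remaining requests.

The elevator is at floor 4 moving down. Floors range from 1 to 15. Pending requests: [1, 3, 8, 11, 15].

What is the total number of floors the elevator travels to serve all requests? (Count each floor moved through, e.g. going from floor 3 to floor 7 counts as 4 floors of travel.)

Answer: 17

Derivation:
Start at floor 4 moving down, LOOK stop order: [3, 1, 8, 11, 15]
  4 → 3: |3-4| = 1, total = 1
  3 → 1: |1-3| = 2, total = 3
  1 → 8: |8-1| = 7, total = 10
  8 → 11: |11-8| = 3, total = 13
  11 → 15: |15-11| = 4, total = 17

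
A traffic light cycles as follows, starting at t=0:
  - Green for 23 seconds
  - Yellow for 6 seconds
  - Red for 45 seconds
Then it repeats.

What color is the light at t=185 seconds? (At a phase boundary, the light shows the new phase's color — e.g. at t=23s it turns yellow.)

Answer: red

Derivation:
Cycle length = 23 + 6 + 45 = 74s
t = 185, phase_t = 185 mod 74 = 37
37 >= 29 → RED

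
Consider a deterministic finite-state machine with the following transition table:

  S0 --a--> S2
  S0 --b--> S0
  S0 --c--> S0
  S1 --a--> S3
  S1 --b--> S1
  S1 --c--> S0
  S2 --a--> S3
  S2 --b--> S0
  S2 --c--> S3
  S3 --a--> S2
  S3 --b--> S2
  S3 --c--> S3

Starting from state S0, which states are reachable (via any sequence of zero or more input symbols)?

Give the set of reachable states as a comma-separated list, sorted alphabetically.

BFS from S0:
  visit S0: S0--a-->S2 (new), S0--b-->S0 (seen), S0--c-->S0 (seen)
  visit S2: S2--a-->S3 (new), S2--b-->S0 (seen), S2--c-->S3 (seen)
  visit S3: S3--a-->S2 (seen), S3--b-->S2 (seen), S3--c-->S3 (seen)

Answer: S0, S2, S3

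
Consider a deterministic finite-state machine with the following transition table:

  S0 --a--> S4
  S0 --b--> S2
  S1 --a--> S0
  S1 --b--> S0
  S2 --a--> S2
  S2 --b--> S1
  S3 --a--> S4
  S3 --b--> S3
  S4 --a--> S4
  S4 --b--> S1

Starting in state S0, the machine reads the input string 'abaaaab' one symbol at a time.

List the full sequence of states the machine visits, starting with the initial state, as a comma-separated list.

Answer: S0, S4, S1, S0, S4, S4, S4, S1

Derivation:
Start: S0
  read 'a': S0 --a--> S4
  read 'b': S4 --b--> S1
  read 'a': S1 --a--> S0
  read 'a': S0 --a--> S4
  read 'a': S4 --a--> S4
  read 'a': S4 --a--> S4
  read 'b': S4 --b--> S1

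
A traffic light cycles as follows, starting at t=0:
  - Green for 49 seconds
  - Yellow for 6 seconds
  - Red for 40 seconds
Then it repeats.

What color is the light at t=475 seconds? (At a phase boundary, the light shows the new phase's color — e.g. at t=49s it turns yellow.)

Answer: green

Derivation:
Cycle length = 49 + 6 + 40 = 95s
t = 475, phase_t = 475 mod 95 = 0
0 < 49 (green end) → GREEN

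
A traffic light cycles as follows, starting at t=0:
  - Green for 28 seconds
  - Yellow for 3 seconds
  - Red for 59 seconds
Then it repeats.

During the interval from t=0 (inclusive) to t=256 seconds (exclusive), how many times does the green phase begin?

Answer: 3

Derivation:
Cycle = 28+3+59 = 90s
green phase starts at t = k*90 + 0 for k=0,1,2,...
Need k*90+0 < 256 → k < 2.844
k ∈ {0, ..., 2} → 3 starts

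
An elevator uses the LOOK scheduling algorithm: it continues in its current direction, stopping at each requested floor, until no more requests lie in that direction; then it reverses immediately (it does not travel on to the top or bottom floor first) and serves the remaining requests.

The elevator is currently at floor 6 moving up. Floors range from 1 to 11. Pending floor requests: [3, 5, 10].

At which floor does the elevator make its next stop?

Answer: 10

Derivation:
Current floor: 6, direction: up
Requests above: [10]
Requests below: [3, 5]
Moving up and requests lie above → nearest above is min([10]) = 10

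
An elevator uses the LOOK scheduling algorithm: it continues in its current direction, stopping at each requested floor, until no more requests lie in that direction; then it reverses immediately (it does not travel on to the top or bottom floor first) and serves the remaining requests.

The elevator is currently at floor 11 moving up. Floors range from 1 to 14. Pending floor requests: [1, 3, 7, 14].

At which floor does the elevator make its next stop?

Answer: 14

Derivation:
Current floor: 11, direction: up
Requests above: [14]
Requests below: [1, 3, 7]
Moving up and requests lie above → nearest above is min([14]) = 14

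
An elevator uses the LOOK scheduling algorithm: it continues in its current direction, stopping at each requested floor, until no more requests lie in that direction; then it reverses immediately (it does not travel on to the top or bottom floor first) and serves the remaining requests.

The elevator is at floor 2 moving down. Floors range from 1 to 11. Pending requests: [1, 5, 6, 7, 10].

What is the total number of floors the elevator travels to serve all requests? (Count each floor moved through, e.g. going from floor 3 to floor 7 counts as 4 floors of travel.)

Start at floor 2 moving down, LOOK stop order: [1, 5, 6, 7, 10]
  2 → 1: |1-2| = 1, total = 1
  1 → 5: |5-1| = 4, total = 5
  5 → 6: |6-5| = 1, total = 6
  6 → 7: |7-6| = 1, total = 7
  7 → 10: |10-7| = 3, total = 10

Answer: 10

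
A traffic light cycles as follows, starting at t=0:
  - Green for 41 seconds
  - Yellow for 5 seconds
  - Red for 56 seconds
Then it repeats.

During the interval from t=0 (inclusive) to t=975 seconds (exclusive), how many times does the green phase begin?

Cycle = 41+5+56 = 102s
green phase starts at t = k*102 + 0 for k=0,1,2,...
Need k*102+0 < 975 → k < 9.559
k ∈ {0, ..., 9} → 10 starts

Answer: 10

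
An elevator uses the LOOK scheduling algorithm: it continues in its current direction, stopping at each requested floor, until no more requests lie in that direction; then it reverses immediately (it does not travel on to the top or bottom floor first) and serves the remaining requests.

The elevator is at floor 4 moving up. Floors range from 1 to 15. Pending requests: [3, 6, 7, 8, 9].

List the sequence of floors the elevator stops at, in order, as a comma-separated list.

Current: 4, moving UP
Serve above first (ascending): [6, 7, 8, 9]
Then reverse, serve below (descending): [3]

Answer: 6, 7, 8, 9, 3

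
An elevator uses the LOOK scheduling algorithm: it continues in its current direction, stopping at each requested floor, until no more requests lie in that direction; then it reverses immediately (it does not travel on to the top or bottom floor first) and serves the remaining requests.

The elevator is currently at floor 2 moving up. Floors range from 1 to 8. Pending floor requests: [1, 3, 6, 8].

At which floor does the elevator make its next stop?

Current floor: 2, direction: up
Requests above: [3, 6, 8]
Requests below: [1]
Moving up and requests lie above → nearest above is min([3, 6, 8]) = 3

Answer: 3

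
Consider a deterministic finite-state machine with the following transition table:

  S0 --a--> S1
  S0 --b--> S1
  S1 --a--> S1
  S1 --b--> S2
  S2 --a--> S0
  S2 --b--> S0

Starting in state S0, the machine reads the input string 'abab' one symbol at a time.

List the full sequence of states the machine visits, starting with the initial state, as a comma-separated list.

Answer: S0, S1, S2, S0, S1

Derivation:
Start: S0
  read 'a': S0 --a--> S1
  read 'b': S1 --b--> S2
  read 'a': S2 --a--> S0
  read 'b': S0 --b--> S1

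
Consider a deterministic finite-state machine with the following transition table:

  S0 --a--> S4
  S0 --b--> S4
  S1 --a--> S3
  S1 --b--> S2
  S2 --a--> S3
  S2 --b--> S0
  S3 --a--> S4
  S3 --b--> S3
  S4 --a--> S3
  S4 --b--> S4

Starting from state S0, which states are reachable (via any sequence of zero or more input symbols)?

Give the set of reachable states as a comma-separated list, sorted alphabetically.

BFS from S0:
  visit S0: S0--a-->S4 (new), S0--b-->S4 (seen)
  visit S4: S4--a-->S3 (new), S4--b-->S4 (seen)
  visit S3: S3--a-->S4 (seen), S3--b-->S3 (seen)

Answer: S0, S3, S4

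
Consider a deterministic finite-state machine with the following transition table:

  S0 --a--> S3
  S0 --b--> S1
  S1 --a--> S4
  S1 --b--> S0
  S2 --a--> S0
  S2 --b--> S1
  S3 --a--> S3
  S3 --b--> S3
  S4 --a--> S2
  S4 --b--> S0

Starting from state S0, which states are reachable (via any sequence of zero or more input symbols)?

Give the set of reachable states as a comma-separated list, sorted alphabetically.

BFS from S0:
  visit S0: S0--a-->S3 (new), S0--b-->S1 (new)
  visit S3: S3--a-->S3 (seen), S3--b-->S3 (seen)
  visit S1: S1--a-->S4 (new), S1--b-->S0 (seen)
  visit S4: S4--a-->S2 (new), S4--b-->S0 (seen)
  visit S2: S2--a-->S0 (seen), S2--b-->S1 (seen)

Answer: S0, S1, S2, S3, S4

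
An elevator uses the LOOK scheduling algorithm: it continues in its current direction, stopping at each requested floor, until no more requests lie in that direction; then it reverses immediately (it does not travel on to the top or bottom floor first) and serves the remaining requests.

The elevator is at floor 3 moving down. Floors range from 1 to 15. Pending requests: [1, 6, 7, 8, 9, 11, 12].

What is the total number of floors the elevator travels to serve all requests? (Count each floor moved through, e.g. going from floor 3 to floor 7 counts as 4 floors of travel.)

Start at floor 3 moving down, LOOK stop order: [1, 6, 7, 8, 9, 11, 12]
  3 → 1: |1-3| = 2, total = 2
  1 → 6: |6-1| = 5, total = 7
  6 → 7: |7-6| = 1, total = 8
  7 → 8: |8-7| = 1, total = 9
  8 → 9: |9-8| = 1, total = 10
  9 → 11: |11-9| = 2, total = 12
  11 → 12: |12-11| = 1, total = 13

Answer: 13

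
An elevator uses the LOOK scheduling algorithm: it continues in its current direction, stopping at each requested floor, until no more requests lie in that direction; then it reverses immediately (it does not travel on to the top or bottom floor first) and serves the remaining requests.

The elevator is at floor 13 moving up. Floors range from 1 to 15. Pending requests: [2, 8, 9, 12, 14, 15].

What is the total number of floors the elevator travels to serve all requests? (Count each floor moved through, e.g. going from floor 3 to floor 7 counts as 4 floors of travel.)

Answer: 15

Derivation:
Start at floor 13 moving up, LOOK stop order: [14, 15, 12, 9, 8, 2]
  13 → 14: |14-13| = 1, total = 1
  14 → 15: |15-14| = 1, total = 2
  15 → 12: |12-15| = 3, total = 5
  12 → 9: |9-12| = 3, total = 8
  9 → 8: |8-9| = 1, total = 9
  8 → 2: |2-8| = 6, total = 15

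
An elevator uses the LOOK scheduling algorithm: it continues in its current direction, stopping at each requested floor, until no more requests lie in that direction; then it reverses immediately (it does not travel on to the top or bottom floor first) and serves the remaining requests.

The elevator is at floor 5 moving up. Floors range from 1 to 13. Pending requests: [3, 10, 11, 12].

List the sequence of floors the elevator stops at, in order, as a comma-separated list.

Current: 5, moving UP
Serve above first (ascending): [10, 11, 12]
Then reverse, serve below (descending): [3]

Answer: 10, 11, 12, 3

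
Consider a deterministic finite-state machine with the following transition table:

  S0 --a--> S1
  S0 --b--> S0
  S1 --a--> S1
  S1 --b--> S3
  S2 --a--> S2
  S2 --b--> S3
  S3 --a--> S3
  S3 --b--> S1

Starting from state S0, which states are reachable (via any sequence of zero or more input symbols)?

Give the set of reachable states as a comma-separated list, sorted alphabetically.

Answer: S0, S1, S3

Derivation:
BFS from S0:
  visit S0: S0--a-->S1 (new), S0--b-->S0 (seen)
  visit S1: S1--a-->S1 (seen), S1--b-->S3 (new)
  visit S3: S3--a-->S3 (seen), S3--b-->S1 (seen)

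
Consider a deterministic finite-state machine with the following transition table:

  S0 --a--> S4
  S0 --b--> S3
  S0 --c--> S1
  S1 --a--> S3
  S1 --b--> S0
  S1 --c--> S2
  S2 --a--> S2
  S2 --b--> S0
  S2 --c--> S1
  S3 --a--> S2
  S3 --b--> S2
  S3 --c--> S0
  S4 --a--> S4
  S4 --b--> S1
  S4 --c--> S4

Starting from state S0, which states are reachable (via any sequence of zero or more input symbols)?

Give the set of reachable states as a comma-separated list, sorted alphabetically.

BFS from S0:
  visit S0: S0--a-->S4 (new), S0--b-->S3 (new), S0--c-->S1 (new)
  visit S4: S4--a-->S4 (seen), S4--b-->S1 (seen), S4--c-->S4 (seen)
  visit S3: S3--a-->S2 (new), S3--b-->S2 (seen), S3--c-->S0 (seen)
  visit S1: S1--a-->S3 (seen), S1--b-->S0 (seen), S1--c-->S2 (seen)
  visit S2: S2--a-->S2 (seen), S2--b-->S0 (seen), S2--c-->S1 (seen)

Answer: S0, S1, S2, S3, S4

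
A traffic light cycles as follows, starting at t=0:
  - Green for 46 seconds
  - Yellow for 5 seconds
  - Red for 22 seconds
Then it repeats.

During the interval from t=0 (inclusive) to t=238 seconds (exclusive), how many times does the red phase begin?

Cycle = 46+5+22 = 73s
red phase starts at t = k*73 + 51 for k=0,1,2,...
Need k*73+51 < 238 → k < 2.562
k ∈ {0, ..., 2} → 3 starts

Answer: 3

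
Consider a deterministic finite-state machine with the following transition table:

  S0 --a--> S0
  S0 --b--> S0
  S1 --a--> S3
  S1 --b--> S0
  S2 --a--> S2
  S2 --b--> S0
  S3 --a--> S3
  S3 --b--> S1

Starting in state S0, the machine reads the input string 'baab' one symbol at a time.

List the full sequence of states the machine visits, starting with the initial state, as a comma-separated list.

Answer: S0, S0, S0, S0, S0

Derivation:
Start: S0
  read 'b': S0 --b--> S0
  read 'a': S0 --a--> S0
  read 'a': S0 --a--> S0
  read 'b': S0 --b--> S0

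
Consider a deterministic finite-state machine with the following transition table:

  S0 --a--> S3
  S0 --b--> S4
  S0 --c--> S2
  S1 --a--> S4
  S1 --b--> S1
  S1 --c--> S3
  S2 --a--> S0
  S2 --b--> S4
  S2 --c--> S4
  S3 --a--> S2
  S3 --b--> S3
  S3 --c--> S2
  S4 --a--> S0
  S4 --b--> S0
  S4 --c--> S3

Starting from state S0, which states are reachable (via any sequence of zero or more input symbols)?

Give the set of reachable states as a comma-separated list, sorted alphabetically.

Answer: S0, S2, S3, S4

Derivation:
BFS from S0:
  visit S0: S0--a-->S3 (new), S0--b-->S4 (new), S0--c-->S2 (new)
  visit S3: S3--a-->S2 (seen), S3--b-->S3 (seen), S3--c-->S2 (seen)
  visit S4: S4--a-->S0 (seen), S4--b-->S0 (seen), S4--c-->S3 (seen)
  visit S2: S2--a-->S0 (seen), S2--b-->S4 (seen), S2--c-->S4 (seen)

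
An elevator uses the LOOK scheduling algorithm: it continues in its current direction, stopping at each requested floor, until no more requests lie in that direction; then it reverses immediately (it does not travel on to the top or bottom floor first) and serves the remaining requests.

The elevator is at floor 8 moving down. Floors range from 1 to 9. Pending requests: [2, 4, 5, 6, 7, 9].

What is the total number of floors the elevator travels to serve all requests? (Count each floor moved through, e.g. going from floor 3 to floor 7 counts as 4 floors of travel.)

Start at floor 8 moving down, LOOK stop order: [7, 6, 5, 4, 2, 9]
  8 → 7: |7-8| = 1, total = 1
  7 → 6: |6-7| = 1, total = 2
  6 → 5: |5-6| = 1, total = 3
  5 → 4: |4-5| = 1, total = 4
  4 → 2: |2-4| = 2, total = 6
  2 → 9: |9-2| = 7, total = 13

Answer: 13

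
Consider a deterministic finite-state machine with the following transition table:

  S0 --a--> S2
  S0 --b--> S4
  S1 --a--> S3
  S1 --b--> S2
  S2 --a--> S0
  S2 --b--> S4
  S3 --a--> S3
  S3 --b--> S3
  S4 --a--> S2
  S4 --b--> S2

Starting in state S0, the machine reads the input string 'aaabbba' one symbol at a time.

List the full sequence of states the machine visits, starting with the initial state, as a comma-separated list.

Answer: S0, S2, S0, S2, S4, S2, S4, S2

Derivation:
Start: S0
  read 'a': S0 --a--> S2
  read 'a': S2 --a--> S0
  read 'a': S0 --a--> S2
  read 'b': S2 --b--> S4
  read 'b': S4 --b--> S2
  read 'b': S2 --b--> S4
  read 'a': S4 --a--> S2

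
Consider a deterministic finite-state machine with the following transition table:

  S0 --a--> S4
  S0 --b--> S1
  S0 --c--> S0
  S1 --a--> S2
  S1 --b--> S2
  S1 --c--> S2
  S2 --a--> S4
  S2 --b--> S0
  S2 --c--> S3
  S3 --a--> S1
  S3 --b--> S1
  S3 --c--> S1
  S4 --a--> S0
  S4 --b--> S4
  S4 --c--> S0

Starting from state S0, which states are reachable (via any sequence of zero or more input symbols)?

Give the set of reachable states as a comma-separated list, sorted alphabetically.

BFS from S0:
  visit S0: S0--a-->S4 (new), S0--b-->S1 (new), S0--c-->S0 (seen)
  visit S4: S4--a-->S0 (seen), S4--b-->S4 (seen), S4--c-->S0 (seen)
  visit S1: S1--a-->S2 (new), S1--b-->S2 (seen), S1--c-->S2 (seen)
  visit S2: S2--a-->S4 (seen), S2--b-->S0 (seen), S2--c-->S3 (new)
  visit S3: S3--a-->S1 (seen), S3--b-->S1 (seen), S3--c-->S1 (seen)

Answer: S0, S1, S2, S3, S4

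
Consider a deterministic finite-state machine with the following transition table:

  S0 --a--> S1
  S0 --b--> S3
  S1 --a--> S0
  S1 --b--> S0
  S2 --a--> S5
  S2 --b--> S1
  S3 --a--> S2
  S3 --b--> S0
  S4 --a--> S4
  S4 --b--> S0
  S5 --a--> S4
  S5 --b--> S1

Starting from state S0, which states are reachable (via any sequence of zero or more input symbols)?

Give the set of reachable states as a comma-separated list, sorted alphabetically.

Answer: S0, S1, S2, S3, S4, S5

Derivation:
BFS from S0:
  visit S0: S0--a-->S1 (new), S0--b-->S3 (new)
  visit S1: S1--a-->S0 (seen), S1--b-->S0 (seen)
  visit S3: S3--a-->S2 (new), S3--b-->S0 (seen)
  visit S2: S2--a-->S5 (new), S2--b-->S1 (seen)
  visit S5: S5--a-->S4 (new), S5--b-->S1 (seen)
  visit S4: S4--a-->S4 (seen), S4--b-->S0 (seen)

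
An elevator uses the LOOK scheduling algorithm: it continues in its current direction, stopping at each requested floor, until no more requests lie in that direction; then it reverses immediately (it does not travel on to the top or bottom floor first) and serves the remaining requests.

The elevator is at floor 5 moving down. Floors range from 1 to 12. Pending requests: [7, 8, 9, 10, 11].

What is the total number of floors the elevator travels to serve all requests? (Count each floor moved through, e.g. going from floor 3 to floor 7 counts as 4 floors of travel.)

Start at floor 5 moving down, LOOK stop order: [7, 8, 9, 10, 11]
  5 → 7: |7-5| = 2, total = 2
  7 → 8: |8-7| = 1, total = 3
  8 → 9: |9-8| = 1, total = 4
  9 → 10: |10-9| = 1, total = 5
  10 → 11: |11-10| = 1, total = 6

Answer: 6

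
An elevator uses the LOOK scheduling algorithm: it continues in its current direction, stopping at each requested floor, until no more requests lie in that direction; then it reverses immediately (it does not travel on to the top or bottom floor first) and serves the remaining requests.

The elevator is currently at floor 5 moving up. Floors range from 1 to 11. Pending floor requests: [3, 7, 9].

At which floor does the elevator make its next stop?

Answer: 7

Derivation:
Current floor: 5, direction: up
Requests above: [7, 9]
Requests below: [3]
Moving up and requests lie above → nearest above is min([7, 9]) = 7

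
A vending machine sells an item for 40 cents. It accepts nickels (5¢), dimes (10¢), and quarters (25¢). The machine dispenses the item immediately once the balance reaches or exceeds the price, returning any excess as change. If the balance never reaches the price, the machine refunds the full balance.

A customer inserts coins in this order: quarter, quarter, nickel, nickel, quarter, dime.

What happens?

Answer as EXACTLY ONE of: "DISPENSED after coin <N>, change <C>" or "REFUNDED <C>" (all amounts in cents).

Price: 40¢
Coin 1 (quarter, 25¢): balance = 25¢
Coin 2 (quarter, 25¢): balance = 50¢
  → balance >= price → DISPENSE, change = 50 - 40 = 10¢

Answer: DISPENSED after coin 2, change 10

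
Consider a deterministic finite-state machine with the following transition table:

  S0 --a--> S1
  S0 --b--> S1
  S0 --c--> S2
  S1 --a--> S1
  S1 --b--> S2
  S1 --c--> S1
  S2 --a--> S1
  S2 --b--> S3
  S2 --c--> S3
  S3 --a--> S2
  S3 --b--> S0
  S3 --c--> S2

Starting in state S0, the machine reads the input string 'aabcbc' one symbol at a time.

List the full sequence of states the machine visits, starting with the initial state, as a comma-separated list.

Start: S0
  read 'a': S0 --a--> S1
  read 'a': S1 --a--> S1
  read 'b': S1 --b--> S2
  read 'c': S2 --c--> S3
  read 'b': S3 --b--> S0
  read 'c': S0 --c--> S2

Answer: S0, S1, S1, S2, S3, S0, S2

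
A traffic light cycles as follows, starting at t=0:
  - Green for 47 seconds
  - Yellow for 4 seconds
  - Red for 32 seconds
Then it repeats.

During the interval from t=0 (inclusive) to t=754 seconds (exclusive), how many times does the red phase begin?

Cycle = 47+4+32 = 83s
red phase starts at t = k*83 + 51 for k=0,1,2,...
Need k*83+51 < 754 → k < 8.470
k ∈ {0, ..., 8} → 9 starts

Answer: 9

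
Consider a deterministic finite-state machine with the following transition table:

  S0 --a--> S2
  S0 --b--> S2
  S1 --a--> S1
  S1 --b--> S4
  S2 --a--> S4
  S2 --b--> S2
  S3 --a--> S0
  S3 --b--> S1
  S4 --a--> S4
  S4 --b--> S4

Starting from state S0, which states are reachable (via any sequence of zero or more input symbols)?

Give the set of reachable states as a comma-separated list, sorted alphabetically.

BFS from S0:
  visit S0: S0--a-->S2 (new), S0--b-->S2 (seen)
  visit S2: S2--a-->S4 (new), S2--b-->S2 (seen)
  visit S4: S4--a-->S4 (seen), S4--b-->S4 (seen)

Answer: S0, S2, S4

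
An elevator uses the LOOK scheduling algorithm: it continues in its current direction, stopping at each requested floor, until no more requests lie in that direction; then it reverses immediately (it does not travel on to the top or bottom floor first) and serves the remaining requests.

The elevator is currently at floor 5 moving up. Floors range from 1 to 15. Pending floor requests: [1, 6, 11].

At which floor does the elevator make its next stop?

Current floor: 5, direction: up
Requests above: [6, 11]
Requests below: [1]
Moving up and requests lie above → nearest above is min([6, 11]) = 6

Answer: 6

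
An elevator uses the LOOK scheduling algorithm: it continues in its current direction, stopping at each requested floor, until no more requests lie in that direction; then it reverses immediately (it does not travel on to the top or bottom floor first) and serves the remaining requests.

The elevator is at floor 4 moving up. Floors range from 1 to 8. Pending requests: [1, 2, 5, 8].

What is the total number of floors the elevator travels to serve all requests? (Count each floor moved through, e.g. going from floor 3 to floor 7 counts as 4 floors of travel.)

Start at floor 4 moving up, LOOK stop order: [5, 8, 2, 1]
  4 → 5: |5-4| = 1, total = 1
  5 → 8: |8-5| = 3, total = 4
  8 → 2: |2-8| = 6, total = 10
  2 → 1: |1-2| = 1, total = 11

Answer: 11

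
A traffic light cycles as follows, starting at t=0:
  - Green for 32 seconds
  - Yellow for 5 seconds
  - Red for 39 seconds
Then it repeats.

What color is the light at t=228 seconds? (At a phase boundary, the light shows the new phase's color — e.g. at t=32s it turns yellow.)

Cycle length = 32 + 5 + 39 = 76s
t = 228, phase_t = 228 mod 76 = 0
0 < 32 (green end) → GREEN

Answer: green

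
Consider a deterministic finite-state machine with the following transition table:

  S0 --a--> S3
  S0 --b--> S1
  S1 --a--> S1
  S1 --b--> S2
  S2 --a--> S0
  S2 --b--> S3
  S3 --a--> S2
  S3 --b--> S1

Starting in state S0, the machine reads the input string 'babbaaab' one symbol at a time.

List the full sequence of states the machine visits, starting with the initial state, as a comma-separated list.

Answer: S0, S1, S1, S2, S3, S2, S0, S3, S1

Derivation:
Start: S0
  read 'b': S0 --b--> S1
  read 'a': S1 --a--> S1
  read 'b': S1 --b--> S2
  read 'b': S2 --b--> S3
  read 'a': S3 --a--> S2
  read 'a': S2 --a--> S0
  read 'a': S0 --a--> S3
  read 'b': S3 --b--> S1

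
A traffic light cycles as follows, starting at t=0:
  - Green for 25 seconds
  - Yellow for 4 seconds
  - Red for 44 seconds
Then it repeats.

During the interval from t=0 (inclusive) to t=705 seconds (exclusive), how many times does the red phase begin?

Cycle = 25+4+44 = 73s
red phase starts at t = k*73 + 29 for k=0,1,2,...
Need k*73+29 < 705 → k < 9.260
k ∈ {0, ..., 9} → 10 starts

Answer: 10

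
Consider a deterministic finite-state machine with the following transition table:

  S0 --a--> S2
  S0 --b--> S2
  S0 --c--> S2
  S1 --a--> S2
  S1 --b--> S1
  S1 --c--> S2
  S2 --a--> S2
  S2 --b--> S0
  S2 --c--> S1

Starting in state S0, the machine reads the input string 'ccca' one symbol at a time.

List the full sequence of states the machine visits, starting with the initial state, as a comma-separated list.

Start: S0
  read 'c': S0 --c--> S2
  read 'c': S2 --c--> S1
  read 'c': S1 --c--> S2
  read 'a': S2 --a--> S2

Answer: S0, S2, S1, S2, S2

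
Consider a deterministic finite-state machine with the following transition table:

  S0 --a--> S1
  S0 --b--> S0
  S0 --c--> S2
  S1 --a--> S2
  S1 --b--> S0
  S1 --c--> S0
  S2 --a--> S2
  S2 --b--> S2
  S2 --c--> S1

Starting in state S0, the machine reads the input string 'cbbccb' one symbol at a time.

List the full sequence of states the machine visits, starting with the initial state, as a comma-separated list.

Answer: S0, S2, S2, S2, S1, S0, S0

Derivation:
Start: S0
  read 'c': S0 --c--> S2
  read 'b': S2 --b--> S2
  read 'b': S2 --b--> S2
  read 'c': S2 --c--> S1
  read 'c': S1 --c--> S0
  read 'b': S0 --b--> S0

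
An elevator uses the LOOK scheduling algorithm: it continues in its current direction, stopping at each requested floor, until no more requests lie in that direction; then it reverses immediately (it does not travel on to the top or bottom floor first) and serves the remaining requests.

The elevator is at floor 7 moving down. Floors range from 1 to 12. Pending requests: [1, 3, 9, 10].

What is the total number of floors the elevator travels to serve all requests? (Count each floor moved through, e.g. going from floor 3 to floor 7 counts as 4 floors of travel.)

Start at floor 7 moving down, LOOK stop order: [3, 1, 9, 10]
  7 → 3: |3-7| = 4, total = 4
  3 → 1: |1-3| = 2, total = 6
  1 → 9: |9-1| = 8, total = 14
  9 → 10: |10-9| = 1, total = 15

Answer: 15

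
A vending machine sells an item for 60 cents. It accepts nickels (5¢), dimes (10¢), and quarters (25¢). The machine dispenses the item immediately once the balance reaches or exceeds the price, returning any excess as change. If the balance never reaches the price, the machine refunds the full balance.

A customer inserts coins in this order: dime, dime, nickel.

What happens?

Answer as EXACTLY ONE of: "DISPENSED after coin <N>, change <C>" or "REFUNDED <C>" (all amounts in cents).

Price: 60¢
Coin 1 (dime, 10¢): balance = 10¢
Coin 2 (dime, 10¢): balance = 20¢
Coin 3 (nickel, 5¢): balance = 25¢
All coins inserted, balance 25¢ < price 60¢ → REFUND 25¢

Answer: REFUNDED 25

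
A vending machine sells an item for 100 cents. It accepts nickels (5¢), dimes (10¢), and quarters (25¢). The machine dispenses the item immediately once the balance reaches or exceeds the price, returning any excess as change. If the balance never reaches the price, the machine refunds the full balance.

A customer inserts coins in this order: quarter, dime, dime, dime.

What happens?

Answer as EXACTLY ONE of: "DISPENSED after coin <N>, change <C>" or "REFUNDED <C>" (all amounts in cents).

Answer: REFUNDED 55

Derivation:
Price: 100¢
Coin 1 (quarter, 25¢): balance = 25¢
Coin 2 (dime, 10¢): balance = 35¢
Coin 3 (dime, 10¢): balance = 45¢
Coin 4 (dime, 10¢): balance = 55¢
All coins inserted, balance 55¢ < price 100¢ → REFUND 55¢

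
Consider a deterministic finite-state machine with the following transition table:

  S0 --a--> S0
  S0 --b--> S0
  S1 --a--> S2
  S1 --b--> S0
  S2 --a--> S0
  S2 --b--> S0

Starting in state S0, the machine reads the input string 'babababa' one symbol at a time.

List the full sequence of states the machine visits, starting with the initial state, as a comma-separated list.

Answer: S0, S0, S0, S0, S0, S0, S0, S0, S0

Derivation:
Start: S0
  read 'b': S0 --b--> S0
  read 'a': S0 --a--> S0
  read 'b': S0 --b--> S0
  read 'a': S0 --a--> S0
  read 'b': S0 --b--> S0
  read 'a': S0 --a--> S0
  read 'b': S0 --b--> S0
  read 'a': S0 --a--> S0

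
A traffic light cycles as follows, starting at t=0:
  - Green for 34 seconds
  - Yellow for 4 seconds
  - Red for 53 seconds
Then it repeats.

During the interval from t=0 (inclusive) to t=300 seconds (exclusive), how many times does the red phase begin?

Cycle = 34+4+53 = 91s
red phase starts at t = k*91 + 38 for k=0,1,2,...
Need k*91+38 < 300 → k < 2.879
k ∈ {0, ..., 2} → 3 starts

Answer: 3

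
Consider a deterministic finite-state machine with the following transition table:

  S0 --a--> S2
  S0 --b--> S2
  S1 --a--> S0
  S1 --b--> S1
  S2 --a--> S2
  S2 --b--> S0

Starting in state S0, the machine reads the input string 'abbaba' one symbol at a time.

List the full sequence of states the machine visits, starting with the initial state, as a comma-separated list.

Answer: S0, S2, S0, S2, S2, S0, S2

Derivation:
Start: S0
  read 'a': S0 --a--> S2
  read 'b': S2 --b--> S0
  read 'b': S0 --b--> S2
  read 'a': S2 --a--> S2
  read 'b': S2 --b--> S0
  read 'a': S0 --a--> S2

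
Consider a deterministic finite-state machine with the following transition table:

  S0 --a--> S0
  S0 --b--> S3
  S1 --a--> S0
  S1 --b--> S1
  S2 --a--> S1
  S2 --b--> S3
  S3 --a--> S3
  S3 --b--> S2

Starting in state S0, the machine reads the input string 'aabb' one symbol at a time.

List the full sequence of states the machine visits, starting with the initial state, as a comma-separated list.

Answer: S0, S0, S0, S3, S2

Derivation:
Start: S0
  read 'a': S0 --a--> S0
  read 'a': S0 --a--> S0
  read 'b': S0 --b--> S3
  read 'b': S3 --b--> S2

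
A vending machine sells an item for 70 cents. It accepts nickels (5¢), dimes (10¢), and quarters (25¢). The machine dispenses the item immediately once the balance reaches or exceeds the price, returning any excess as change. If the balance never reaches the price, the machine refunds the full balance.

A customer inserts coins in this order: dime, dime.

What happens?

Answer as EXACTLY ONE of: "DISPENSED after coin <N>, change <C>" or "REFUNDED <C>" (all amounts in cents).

Price: 70¢
Coin 1 (dime, 10¢): balance = 10¢
Coin 2 (dime, 10¢): balance = 20¢
All coins inserted, balance 20¢ < price 70¢ → REFUND 20¢

Answer: REFUNDED 20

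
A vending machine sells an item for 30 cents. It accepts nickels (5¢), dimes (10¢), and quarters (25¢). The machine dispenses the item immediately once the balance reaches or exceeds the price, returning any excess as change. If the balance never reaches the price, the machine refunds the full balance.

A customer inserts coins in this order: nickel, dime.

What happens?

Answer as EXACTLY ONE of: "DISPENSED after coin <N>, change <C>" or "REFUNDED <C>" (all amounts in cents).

Price: 30¢
Coin 1 (nickel, 5¢): balance = 5¢
Coin 2 (dime, 10¢): balance = 15¢
All coins inserted, balance 15¢ < price 30¢ → REFUND 15¢

Answer: REFUNDED 15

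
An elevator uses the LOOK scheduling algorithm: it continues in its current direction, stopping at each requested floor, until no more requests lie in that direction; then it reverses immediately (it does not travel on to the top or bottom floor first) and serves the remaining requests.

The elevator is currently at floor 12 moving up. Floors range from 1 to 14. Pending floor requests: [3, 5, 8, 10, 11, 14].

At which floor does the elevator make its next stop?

Current floor: 12, direction: up
Requests above: [14]
Requests below: [3, 5, 8, 10, 11]
Moving up and requests lie above → nearest above is min([14]) = 14

Answer: 14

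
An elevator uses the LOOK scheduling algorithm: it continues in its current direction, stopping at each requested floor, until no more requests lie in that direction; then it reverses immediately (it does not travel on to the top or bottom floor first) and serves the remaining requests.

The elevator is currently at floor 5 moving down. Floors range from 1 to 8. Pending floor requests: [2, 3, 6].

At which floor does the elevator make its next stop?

Answer: 3

Derivation:
Current floor: 5, direction: down
Requests above: [6]
Requests below: [2, 3]
Moving down and requests lie below → nearest below is max([2, 3]) = 3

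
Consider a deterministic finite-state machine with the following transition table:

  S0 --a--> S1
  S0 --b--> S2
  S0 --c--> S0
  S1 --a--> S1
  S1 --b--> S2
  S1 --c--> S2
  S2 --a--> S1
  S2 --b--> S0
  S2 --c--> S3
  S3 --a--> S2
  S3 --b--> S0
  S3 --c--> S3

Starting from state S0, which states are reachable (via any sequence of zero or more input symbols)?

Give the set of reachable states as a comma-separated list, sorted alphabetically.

Answer: S0, S1, S2, S3

Derivation:
BFS from S0:
  visit S0: S0--a-->S1 (new), S0--b-->S2 (new), S0--c-->S0 (seen)
  visit S1: S1--a-->S1 (seen), S1--b-->S2 (seen), S1--c-->S2 (seen)
  visit S2: S2--a-->S1 (seen), S2--b-->S0 (seen), S2--c-->S3 (new)
  visit S3: S3--a-->S2 (seen), S3--b-->S0 (seen), S3--c-->S3 (seen)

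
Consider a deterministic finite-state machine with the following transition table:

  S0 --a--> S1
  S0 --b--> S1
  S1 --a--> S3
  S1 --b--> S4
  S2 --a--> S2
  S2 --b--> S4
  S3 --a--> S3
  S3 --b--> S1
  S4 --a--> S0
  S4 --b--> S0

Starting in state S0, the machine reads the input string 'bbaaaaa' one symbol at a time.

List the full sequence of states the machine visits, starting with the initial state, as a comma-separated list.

Answer: S0, S1, S4, S0, S1, S3, S3, S3

Derivation:
Start: S0
  read 'b': S0 --b--> S1
  read 'b': S1 --b--> S4
  read 'a': S4 --a--> S0
  read 'a': S0 --a--> S1
  read 'a': S1 --a--> S3
  read 'a': S3 --a--> S3
  read 'a': S3 --a--> S3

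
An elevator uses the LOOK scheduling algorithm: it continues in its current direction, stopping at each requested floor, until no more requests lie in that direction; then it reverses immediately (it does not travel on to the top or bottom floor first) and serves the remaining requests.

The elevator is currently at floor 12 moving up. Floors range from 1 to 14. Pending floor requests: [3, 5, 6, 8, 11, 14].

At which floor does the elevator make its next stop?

Answer: 14

Derivation:
Current floor: 12, direction: up
Requests above: [14]
Requests below: [3, 5, 6, 8, 11]
Moving up and requests lie above → nearest above is min([14]) = 14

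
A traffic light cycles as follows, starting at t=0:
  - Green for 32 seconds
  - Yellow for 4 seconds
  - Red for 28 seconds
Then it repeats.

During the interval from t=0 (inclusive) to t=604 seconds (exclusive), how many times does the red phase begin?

Answer: 9

Derivation:
Cycle = 32+4+28 = 64s
red phase starts at t = k*64 + 36 for k=0,1,2,...
Need k*64+36 < 604 → k < 8.875
k ∈ {0, ..., 8} → 9 starts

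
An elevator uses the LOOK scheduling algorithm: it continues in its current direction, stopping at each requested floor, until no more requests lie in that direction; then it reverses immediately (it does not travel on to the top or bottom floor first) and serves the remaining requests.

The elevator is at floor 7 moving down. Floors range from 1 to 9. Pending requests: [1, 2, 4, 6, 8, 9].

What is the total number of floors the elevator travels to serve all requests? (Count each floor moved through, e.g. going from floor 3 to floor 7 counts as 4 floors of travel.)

Answer: 14

Derivation:
Start at floor 7 moving down, LOOK stop order: [6, 4, 2, 1, 8, 9]
  7 → 6: |6-7| = 1, total = 1
  6 → 4: |4-6| = 2, total = 3
  4 → 2: |2-4| = 2, total = 5
  2 → 1: |1-2| = 1, total = 6
  1 → 8: |8-1| = 7, total = 13
  8 → 9: |9-8| = 1, total = 14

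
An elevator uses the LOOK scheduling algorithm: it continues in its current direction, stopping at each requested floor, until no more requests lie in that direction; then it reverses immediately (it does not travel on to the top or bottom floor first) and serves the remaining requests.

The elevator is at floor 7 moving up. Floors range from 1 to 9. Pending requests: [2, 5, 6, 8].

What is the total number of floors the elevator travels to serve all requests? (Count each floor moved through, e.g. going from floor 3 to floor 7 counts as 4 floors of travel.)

Answer: 7

Derivation:
Start at floor 7 moving up, LOOK stop order: [8, 6, 5, 2]
  7 → 8: |8-7| = 1, total = 1
  8 → 6: |6-8| = 2, total = 3
  6 → 5: |5-6| = 1, total = 4
  5 → 2: |2-5| = 3, total = 7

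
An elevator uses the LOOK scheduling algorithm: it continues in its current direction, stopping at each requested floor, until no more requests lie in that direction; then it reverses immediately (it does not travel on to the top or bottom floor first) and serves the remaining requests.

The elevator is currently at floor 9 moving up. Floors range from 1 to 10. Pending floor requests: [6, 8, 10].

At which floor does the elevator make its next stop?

Current floor: 9, direction: up
Requests above: [10]
Requests below: [6, 8]
Moving up and requests lie above → nearest above is min([10]) = 10

Answer: 10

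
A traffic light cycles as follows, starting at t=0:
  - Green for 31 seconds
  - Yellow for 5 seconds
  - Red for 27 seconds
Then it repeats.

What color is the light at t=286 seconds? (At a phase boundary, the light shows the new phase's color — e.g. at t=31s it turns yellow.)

Answer: yellow

Derivation:
Cycle length = 31 + 5 + 27 = 63s
t = 286, phase_t = 286 mod 63 = 34
31 <= 34 < 36 (yellow end) → YELLOW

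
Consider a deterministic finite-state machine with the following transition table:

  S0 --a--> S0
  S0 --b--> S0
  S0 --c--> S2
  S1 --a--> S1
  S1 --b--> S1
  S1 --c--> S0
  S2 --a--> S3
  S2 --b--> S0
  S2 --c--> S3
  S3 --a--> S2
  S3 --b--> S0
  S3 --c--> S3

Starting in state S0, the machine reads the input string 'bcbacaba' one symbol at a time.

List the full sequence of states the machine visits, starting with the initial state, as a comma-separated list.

Start: S0
  read 'b': S0 --b--> S0
  read 'c': S0 --c--> S2
  read 'b': S2 --b--> S0
  read 'a': S0 --a--> S0
  read 'c': S0 --c--> S2
  read 'a': S2 --a--> S3
  read 'b': S3 --b--> S0
  read 'a': S0 --a--> S0

Answer: S0, S0, S2, S0, S0, S2, S3, S0, S0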